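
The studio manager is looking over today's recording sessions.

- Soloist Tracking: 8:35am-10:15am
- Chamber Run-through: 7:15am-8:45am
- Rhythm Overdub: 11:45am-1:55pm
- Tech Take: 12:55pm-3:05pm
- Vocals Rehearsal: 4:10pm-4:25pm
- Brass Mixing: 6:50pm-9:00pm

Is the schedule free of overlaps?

Sorted by start: Chamber Run-through, Soloist Tracking, Rhythm Overdub, Tech Take, Vocals Rehearsal, Brass Mixing.
Soloist Tracking starts before Chamber Run-through ends → Chamber Run-through and Soloist Tracking overlap.
That's a conflict, so the schedule is not conflict-free.

No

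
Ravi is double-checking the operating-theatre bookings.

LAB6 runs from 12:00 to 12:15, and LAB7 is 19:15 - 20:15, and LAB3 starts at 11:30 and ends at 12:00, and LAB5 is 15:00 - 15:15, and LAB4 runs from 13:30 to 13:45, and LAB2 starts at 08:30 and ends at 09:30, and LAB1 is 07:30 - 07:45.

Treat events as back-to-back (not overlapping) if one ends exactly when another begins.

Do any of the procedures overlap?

Sorted by start: LAB1, LAB2, LAB3, LAB6, LAB4, LAB5, LAB7.
LAB2 starts after LAB1 ends; LAB1 is clear from here.
LAB3 starts after LAB2 ends; LAB2 is clear from here.
LAB6 starts exactly when LAB3 ends (back-to-back, no overlap); LAB3 is clear from here.
LAB4 starts after LAB6 ends; LAB6 is clear from here.
LAB5 starts after LAB4 ends; LAB4 is clear from here.
LAB7 starts after LAB5 ends.
Every pair is clear; the schedule has no overlaps.

No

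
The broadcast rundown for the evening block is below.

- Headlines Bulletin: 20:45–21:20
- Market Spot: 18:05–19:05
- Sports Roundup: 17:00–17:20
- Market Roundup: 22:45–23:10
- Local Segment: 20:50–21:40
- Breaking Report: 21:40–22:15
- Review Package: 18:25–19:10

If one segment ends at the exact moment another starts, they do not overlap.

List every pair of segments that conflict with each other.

Two intervals overlap when each starts before the other ends.
Sorted by start: Sports Roundup, Market Spot, Review Package, Headlines Bulletin, Local Segment, Breaking Report, Market Roundup.
Market Spot starts after Sports Roundup ends; Sports Roundup is clear from here.
Review Package starts before Market Spot ends → Market Spot and Review Package overlap.
Headlines Bulletin starts after Market Spot ends; Market Spot is clear from here.
Headlines Bulletin starts after Review Package ends; Review Package is clear from here.
Local Segment starts before Headlines Bulletin ends → Headlines Bulletin and Local Segment overlap.
Breaking Report starts after Headlines Bulletin ends; Headlines Bulletin is clear from here.
Breaking Report starts exactly when Local Segment ends (back-to-back, no overlap); Local Segment is clear from here.
Market Roundup starts after Breaking Report ends.

Headlines Bulletin & Local Segment, Market Spot & Review Package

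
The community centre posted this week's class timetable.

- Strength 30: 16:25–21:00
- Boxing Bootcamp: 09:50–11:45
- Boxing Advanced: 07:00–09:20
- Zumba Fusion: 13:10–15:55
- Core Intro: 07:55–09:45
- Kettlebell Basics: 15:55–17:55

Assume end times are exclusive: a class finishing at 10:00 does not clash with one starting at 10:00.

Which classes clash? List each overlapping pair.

Sorted by start: Boxing Advanced, Core Intro, Boxing Bootcamp, Zumba Fusion, Kettlebell Basics, Strength 30.
Core Intro starts before Boxing Advanced ends → Boxing Advanced and Core Intro overlap.
Boxing Bootcamp starts after Boxing Advanced ends, so nothing later overlaps Boxing Advanced either.
Boxing Bootcamp starts after Core Intro ends, so nothing later overlaps Core Intro either.
Zumba Fusion starts after Boxing Bootcamp ends, so nothing later overlaps Boxing Bootcamp either.
Kettlebell Basics starts exactly when Zumba Fusion ends (back-to-back, no overlap), so nothing later overlaps Zumba Fusion either.
Strength 30 starts before Kettlebell Basics ends → Kettlebell Basics and Strength 30 overlap.

Boxing Advanced & Core Intro, Kettlebell Basics & Strength 30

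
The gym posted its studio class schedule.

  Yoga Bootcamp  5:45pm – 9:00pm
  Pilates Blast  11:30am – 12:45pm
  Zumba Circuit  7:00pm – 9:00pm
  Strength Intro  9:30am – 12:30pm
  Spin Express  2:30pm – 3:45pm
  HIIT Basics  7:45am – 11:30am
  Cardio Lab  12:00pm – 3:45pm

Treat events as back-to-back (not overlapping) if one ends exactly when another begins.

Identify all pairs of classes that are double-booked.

Cardio Lab & Pilates Blast, Cardio Lab & Spin Express, Cardio Lab & Strength Intro, HIIT Basics & Strength Intro, Pilates Blast & Strength Intro, Yoga Bootcamp & Zumba Circuit

Two intervals overlap when each starts before the other ends.
Sorted by start: HIIT Basics, Strength Intro, Pilates Blast, Cardio Lab, Spin Express, Yoga Bootcamp, Zumba Circuit.
Strength Intro starts before HIIT Basics ends → HIIT Basics and Strength Intro overlap.
Pilates Blast starts exactly when HIIT Basics ends (back-to-back, no overlap), so HIIT Basics has no further overlaps.
Pilates Blast starts before Strength Intro ends → Strength Intro and Pilates Blast overlap.
Cardio Lab starts before Strength Intro ends → Strength Intro and Cardio Lab overlap.
Spin Express starts after Strength Intro ends, so Strength Intro has no further overlaps.
Cardio Lab starts before Pilates Blast ends → Pilates Blast and Cardio Lab overlap.
Spin Express starts after Pilates Blast ends, so Pilates Blast has no further overlaps.
Spin Express starts before Cardio Lab ends → Cardio Lab and Spin Express overlap.
Yoga Bootcamp starts after Cardio Lab ends, so Cardio Lab has no further overlaps.
Yoga Bootcamp starts after Spin Express ends, so Spin Express has no further overlaps.
Zumba Circuit starts before Yoga Bootcamp ends → Yoga Bootcamp and Zumba Circuit overlap.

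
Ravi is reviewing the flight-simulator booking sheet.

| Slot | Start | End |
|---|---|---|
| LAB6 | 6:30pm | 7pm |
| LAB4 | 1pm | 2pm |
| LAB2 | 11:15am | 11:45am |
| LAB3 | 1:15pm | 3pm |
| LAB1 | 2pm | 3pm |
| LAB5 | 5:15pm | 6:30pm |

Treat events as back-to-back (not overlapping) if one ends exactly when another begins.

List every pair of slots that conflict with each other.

LAB1 & LAB3, LAB3 & LAB4

Check each pair: they overlap iff neither finishes before the other starts.
Sorted by start: LAB2, LAB4, LAB3, LAB1, LAB5, LAB6.
LAB4 starts after LAB2 ends, so LAB2 has no further overlaps.
LAB3 starts before LAB4 ends → LAB4 and LAB3 overlap.
LAB1 starts exactly when LAB4 ends (back-to-back, no overlap), so LAB4 has no further overlaps.
LAB1 starts before LAB3 ends → LAB3 and LAB1 overlap.
LAB5 starts after LAB3 ends, so LAB3 has no further overlaps.
LAB5 starts after LAB1 ends, so LAB1 has no further overlaps.
LAB6 starts exactly when LAB5 ends (back-to-back, no overlap).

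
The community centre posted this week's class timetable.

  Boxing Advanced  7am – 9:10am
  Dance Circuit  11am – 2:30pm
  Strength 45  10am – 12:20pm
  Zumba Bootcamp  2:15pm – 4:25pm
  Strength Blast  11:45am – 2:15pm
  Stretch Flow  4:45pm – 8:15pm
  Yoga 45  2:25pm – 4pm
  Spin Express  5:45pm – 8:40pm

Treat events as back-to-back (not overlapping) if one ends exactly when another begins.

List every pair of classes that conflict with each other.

Dance Circuit & Strength 45, Dance Circuit & Strength Blast, Dance Circuit & Yoga 45, Dance Circuit & Zumba Bootcamp, Spin Express & Stretch Flow, Strength 45 & Strength Blast, Yoga 45 & Zumba Bootcamp

Sorted by start: Boxing Advanced, Strength 45, Dance Circuit, Strength Blast, Zumba Bootcamp, Yoga 45, Stretch Flow, Spin Express.
Strength 45 starts after Boxing Advanced ends; Boxing Advanced is clear from here.
Dance Circuit starts before Strength 45 ends → Strength 45 and Dance Circuit overlap.
Strength Blast starts before Strength 45 ends → Strength 45 and Strength Blast overlap.
Zumba Bootcamp starts after Strength 45 ends; Strength 45 is clear from here.
Strength Blast starts before Dance Circuit ends → Dance Circuit and Strength Blast overlap.
Zumba Bootcamp starts before Dance Circuit ends → Dance Circuit and Zumba Bootcamp overlap.
Yoga 45 starts before Dance Circuit ends → Dance Circuit and Yoga 45 overlap.
Stretch Flow starts after Dance Circuit ends; Dance Circuit is clear from here.
Zumba Bootcamp starts exactly when Strength Blast ends (back-to-back, no overlap); Strength Blast is clear from here.
Yoga 45 starts before Zumba Bootcamp ends → Zumba Bootcamp and Yoga 45 overlap.
Stretch Flow starts after Zumba Bootcamp ends; Zumba Bootcamp is clear from here.
Stretch Flow starts after Yoga 45 ends; Yoga 45 is clear from here.
Spin Express starts before Stretch Flow ends → Stretch Flow and Spin Express overlap.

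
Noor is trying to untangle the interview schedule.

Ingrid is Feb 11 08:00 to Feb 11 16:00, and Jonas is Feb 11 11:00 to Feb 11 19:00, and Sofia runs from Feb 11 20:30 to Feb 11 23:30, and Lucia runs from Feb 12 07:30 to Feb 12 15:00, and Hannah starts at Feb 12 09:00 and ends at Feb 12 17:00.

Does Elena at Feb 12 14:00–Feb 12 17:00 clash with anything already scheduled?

Yes — it overlaps Hannah, Lucia

Ingrid: ends Feb 11 16:00 at or before Elena starts Feb 12 14:00 → clear.
Jonas: ends Feb 11 19:00 at or before Elena starts Feb 12 14:00 → clear.
Sofia: ends Feb 11 23:30 at or before Elena starts Feb 12 14:00 → clear.
Lucia: starts Feb 12 07:30 before Elena ends Feb 12 17:00, and ends Feb 12 15:00 after Elena starts Feb 12 14:00 → overlap.
Hannah: starts Feb 12 09:00 before Elena ends Feb 12 17:00, and ends Feb 12 17:00 after Elena starts Feb 12 14:00 → overlap.
Elena overlaps Lucia, Hannah.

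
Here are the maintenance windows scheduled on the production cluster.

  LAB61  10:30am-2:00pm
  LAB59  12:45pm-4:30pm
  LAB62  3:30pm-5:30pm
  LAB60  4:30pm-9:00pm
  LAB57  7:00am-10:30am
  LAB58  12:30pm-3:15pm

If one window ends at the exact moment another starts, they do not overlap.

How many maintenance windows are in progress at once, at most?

3

Sort all start/end points and keep a running count:
7:00am start LAB57 → 1
10:30am end LAB57 → 0
10:30am start LAB61 → 1
12:30pm start LAB58 → 2
12:45pm start LAB59 → 3
2:00pm end LAB61 → 2
3:15pm end LAB58 → 1
3:30pm start LAB62 → 2
4:30pm end LAB59 → 1
4:30pm start LAB60 → 2
5:30pm end LAB62 → 1
9:00pm end LAB60 → 0
Peak is 3, at 12:45pm (LAB58, LAB59, LAB61).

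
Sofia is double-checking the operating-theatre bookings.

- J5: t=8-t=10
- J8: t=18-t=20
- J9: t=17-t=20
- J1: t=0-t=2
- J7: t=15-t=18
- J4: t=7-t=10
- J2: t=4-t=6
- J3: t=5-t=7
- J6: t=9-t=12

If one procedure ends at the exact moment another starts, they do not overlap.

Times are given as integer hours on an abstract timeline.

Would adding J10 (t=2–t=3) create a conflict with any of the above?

J1: ends t=2 at or before J10 starts t=2 → clear.
J2: starts t=4 at or after J10 ends t=3 → clear.
J3: starts t=5 at or after J10 ends t=3 → clear.
J4: starts t=7 at or after J10 ends t=3 → clear.
J5: starts t=8 at or after J10 ends t=3 → clear.
J6: starts t=9 at or after J10 ends t=3 → clear.
J7: starts t=15 at or after J10 ends t=3 → clear.
J9: starts t=17 at or after J10 ends t=3 → clear.
J8: starts t=18 at or after J10 ends t=3 → clear.

No — it doesn't clash with anything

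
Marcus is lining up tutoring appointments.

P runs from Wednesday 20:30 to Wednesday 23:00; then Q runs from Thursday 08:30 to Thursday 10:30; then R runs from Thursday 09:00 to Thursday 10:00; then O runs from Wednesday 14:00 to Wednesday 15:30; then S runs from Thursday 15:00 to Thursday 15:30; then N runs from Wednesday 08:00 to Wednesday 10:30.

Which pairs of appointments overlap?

Q & R

Sorted by start: N, O, P, Q, R, S.
O starts after N ends, so nothing later overlaps N either.
P starts after O ends, so nothing later overlaps O either.
Q starts after P ends, so nothing later overlaps P either.
R starts before Q ends → Q and R overlap.
S starts after Q ends.
S starts after R ends.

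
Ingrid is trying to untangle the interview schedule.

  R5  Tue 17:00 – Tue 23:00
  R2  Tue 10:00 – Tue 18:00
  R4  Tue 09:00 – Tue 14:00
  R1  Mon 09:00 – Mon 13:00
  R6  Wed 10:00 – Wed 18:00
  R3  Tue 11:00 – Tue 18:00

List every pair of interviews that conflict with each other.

Check each pair: they overlap iff neither finishes before the other starts.
Sorted by start: R1, R4, R2, R3, R5, R6.
R4 starts after R1 ends — done with R1.
R2 starts before R4 ends → R4 and R2 overlap.
R3 starts before R4 ends → R4 and R3 overlap.
R5 starts after R4 ends — done with R4.
R3 starts before R2 ends → R2 and R3 overlap.
R5 starts before R2 ends → R2 and R5 overlap.
R6 starts after R2 ends.
R5 starts before R3 ends → R3 and R5 overlap.
R6 starts after R3 ends.
R6 starts after R5 ends.

R2 & R3, R2 & R4, R2 & R5, R3 & R4, R3 & R5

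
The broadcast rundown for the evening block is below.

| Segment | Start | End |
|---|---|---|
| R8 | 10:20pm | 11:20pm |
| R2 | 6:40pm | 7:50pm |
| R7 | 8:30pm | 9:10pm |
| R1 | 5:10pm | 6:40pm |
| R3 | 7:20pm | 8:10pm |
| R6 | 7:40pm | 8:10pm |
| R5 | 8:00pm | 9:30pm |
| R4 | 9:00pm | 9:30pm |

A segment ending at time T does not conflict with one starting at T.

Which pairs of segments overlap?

Two intervals overlap when each starts before the other ends.
Sorted by start: R1, R2, R3, R6, R5, R7, R4, R8.
R2 starts exactly when R1 ends (back-to-back, no overlap), so nothing later overlaps R1 either.
R3 starts before R2 ends → R2 and R3 overlap.
R6 starts before R2 ends → R2 and R6 overlap.
R5 starts after R2 ends, so nothing later overlaps R2 either.
R6 starts before R3 ends → R3 and R6 overlap.
R5 starts before R3 ends → R3 and R5 overlap.
R7 starts after R3 ends, so nothing later overlaps R3 either.
R5 starts before R6 ends → R6 and R5 overlap.
R7 starts after R6 ends, so nothing later overlaps R6 either.
R7 starts before R5 ends → R5 and R7 overlap.
R4 starts before R5 ends → R5 and R4 overlap.
R8 starts after R5 ends.
R4 starts before R7 ends → R7 and R4 overlap.
R8 starts after R7 ends.
R8 starts after R4 ends.

R2 & R3, R2 & R6, R3 & R5, R3 & R6, R4 & R5, R4 & R7, R5 & R6, R5 & R7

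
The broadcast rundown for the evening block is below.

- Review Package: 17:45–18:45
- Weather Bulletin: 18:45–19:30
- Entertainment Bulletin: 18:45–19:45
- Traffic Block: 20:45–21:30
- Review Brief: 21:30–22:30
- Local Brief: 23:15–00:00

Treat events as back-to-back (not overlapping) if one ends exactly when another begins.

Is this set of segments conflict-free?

No

Sorted by start: Review Package, Weather Bulletin, Entertainment Bulletin, Traffic Block, Review Brief, Local Brief.
Weather Bulletin starts exactly when Review Package ends (back-to-back, no overlap), so Review Package has no further overlaps.
Entertainment Bulletin starts before Weather Bulletin ends → Weather Bulletin and Entertainment Bulletin overlap.
That's a conflict, so the schedule is not conflict-free.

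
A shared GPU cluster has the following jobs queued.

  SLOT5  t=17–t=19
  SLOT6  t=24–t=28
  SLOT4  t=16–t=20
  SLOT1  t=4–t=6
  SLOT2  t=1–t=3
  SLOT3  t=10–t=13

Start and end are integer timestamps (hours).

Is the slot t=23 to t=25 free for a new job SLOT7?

No — it overlaps SLOT6

SLOT2: ends t=3 at or before SLOT7 starts t=23 → clear.
SLOT1: ends t=6 at or before SLOT7 starts t=23 → clear.
SLOT3: ends t=13 at or before SLOT7 starts t=23 → clear.
SLOT4: ends t=20 at or before SLOT7 starts t=23 → clear.
SLOT5: ends t=19 at or before SLOT7 starts t=23 → clear.
SLOT6: starts t=24 before SLOT7 ends t=25, and ends t=28 after SLOT7 starts t=23 → overlap.
SLOT7 overlaps SLOT6.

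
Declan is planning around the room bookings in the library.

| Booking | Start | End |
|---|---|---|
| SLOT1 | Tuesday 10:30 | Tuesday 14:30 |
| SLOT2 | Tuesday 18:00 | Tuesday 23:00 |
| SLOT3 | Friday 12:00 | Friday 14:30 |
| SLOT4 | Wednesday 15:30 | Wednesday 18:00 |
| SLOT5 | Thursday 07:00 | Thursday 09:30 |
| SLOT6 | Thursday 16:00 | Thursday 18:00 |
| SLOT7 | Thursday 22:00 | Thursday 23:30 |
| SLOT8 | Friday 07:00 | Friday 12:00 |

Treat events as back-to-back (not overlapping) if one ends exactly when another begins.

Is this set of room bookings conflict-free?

Yes

Sorted by start: SLOT1, SLOT2, SLOT4, SLOT5, SLOT6, SLOT7, SLOT8, SLOT3.
SLOT2 starts after SLOT1 ends — done with SLOT1.
SLOT4 starts after SLOT2 ends — done with SLOT2.
SLOT5 starts after SLOT4 ends — done with SLOT4.
SLOT6 starts after SLOT5 ends — done with SLOT5.
SLOT7 starts after SLOT6 ends — done with SLOT6.
SLOT8 starts after SLOT7 ends — done with SLOT7.
SLOT3 starts exactly when SLOT8 ends (back-to-back, no overlap).
Every pair is clear; the schedule has no overlaps.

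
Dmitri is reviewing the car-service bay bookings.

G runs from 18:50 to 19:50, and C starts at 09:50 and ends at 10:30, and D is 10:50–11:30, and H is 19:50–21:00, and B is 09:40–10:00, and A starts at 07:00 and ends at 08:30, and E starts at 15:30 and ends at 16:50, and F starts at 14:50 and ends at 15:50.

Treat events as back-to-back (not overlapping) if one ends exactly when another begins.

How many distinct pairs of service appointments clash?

Sorted by start: A, B, C, D, F, E, G, H.
B starts after A ends, so A has no further overlaps.
C starts before B ends → B and C overlap.
D starts after B ends, so B has no further overlaps.
D starts after C ends, so C has no further overlaps.
F starts after D ends, so D has no further overlaps.
E starts before F ends → F and E overlap.
G starts after F ends, so F has no further overlaps.
G starts after E ends, so E has no further overlaps.
H starts exactly when G ends (back-to-back, no overlap).
Overlapping pairs: B & C, E & F — 2 in total.

2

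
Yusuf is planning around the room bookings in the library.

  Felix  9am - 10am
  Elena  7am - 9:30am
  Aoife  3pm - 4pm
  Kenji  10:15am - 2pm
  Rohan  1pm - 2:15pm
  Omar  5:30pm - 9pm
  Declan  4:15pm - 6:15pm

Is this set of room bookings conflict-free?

No

Sorted by start: Elena, Felix, Kenji, Rohan, Aoife, Declan, Omar.
Felix starts before Elena ends → Elena and Felix overlap.
That's a conflict, so the schedule is not conflict-free.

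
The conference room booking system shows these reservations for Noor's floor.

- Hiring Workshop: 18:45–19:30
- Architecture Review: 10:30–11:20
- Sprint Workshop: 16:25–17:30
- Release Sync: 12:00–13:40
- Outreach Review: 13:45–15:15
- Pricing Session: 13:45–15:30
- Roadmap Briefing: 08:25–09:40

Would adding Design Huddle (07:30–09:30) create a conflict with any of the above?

Roadmap Briefing: starts 08:25 before Design Huddle ends 09:30, and ends 09:40 after Design Huddle starts 07:30 → overlap.
Architecture Review: starts 10:30 at or after Design Huddle ends 09:30 → clear.
Release Sync: starts 12:00 at or after Design Huddle ends 09:30 → clear.
Pricing Session: starts 13:45 at or after Design Huddle ends 09:30 → clear.
Outreach Review: starts 13:45 at or after Design Huddle ends 09:30 → clear.
Sprint Workshop: starts 16:25 at or after Design Huddle ends 09:30 → clear.
Hiring Workshop: starts 18:45 at or after Design Huddle ends 09:30 → clear.
Design Huddle overlaps Roadmap Briefing.

Yes — it overlaps Roadmap Briefing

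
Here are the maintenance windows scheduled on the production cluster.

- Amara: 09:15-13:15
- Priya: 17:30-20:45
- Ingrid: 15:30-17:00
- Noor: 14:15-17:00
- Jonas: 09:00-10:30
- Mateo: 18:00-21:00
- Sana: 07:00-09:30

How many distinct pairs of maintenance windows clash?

Sorted by start: Sana, Jonas, Amara, Noor, Ingrid, Priya, Mateo.
Jonas starts before Sana ends → Sana and Jonas overlap.
Amara starts before Sana ends → Sana and Amara overlap.
Noor starts after Sana ends, so nothing later overlaps Sana either.
Amara starts before Jonas ends → Jonas and Amara overlap.
Noor starts after Jonas ends, so nothing later overlaps Jonas either.
Noor starts after Amara ends, so nothing later overlaps Amara either.
Ingrid starts before Noor ends → Noor and Ingrid overlap.
Priya starts after Noor ends, so nothing later overlaps Noor either.
Priya starts after Ingrid ends, so nothing later overlaps Ingrid either.
Mateo starts before Priya ends → Priya and Mateo overlap.
Overlapping pairs: Amara & Jonas, Amara & Sana, Ingrid & Noor, Jonas & Sana, Mateo & Priya — 5 in total.

5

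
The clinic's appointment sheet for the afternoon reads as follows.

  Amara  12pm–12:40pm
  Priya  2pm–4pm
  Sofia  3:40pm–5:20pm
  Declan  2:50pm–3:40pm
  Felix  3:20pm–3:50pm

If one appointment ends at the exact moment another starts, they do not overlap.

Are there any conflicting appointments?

Yes

Sorted by start: Amara, Priya, Declan, Felix, Sofia.
Priya starts after Amara ends; Amara is clear from here.
Declan starts before Priya ends → Priya and Declan overlap.
That's a conflict, so the schedule is not conflict-free.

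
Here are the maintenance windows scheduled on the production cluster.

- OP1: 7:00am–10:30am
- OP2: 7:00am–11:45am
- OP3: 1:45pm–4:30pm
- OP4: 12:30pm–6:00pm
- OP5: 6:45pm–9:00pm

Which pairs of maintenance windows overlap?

Sorted by start: OP1, OP2, OP4, OP3, OP5.
OP2 starts before OP1 ends → OP1 and OP2 overlap.
OP4 starts after OP1 ends — done with OP1.
OP4 starts after OP2 ends — done with OP2.
OP3 starts before OP4 ends → OP4 and OP3 overlap.
OP5 starts after OP4 ends.
OP5 starts after OP3 ends.

OP1 & OP2, OP3 & OP4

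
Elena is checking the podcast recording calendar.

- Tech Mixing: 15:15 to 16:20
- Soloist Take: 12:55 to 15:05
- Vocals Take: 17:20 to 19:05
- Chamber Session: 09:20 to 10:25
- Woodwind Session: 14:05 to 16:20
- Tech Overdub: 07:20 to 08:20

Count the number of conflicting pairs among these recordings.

2

Sorted by start: Tech Overdub, Chamber Session, Soloist Take, Woodwind Session, Tech Mixing, Vocals Take.
Chamber Session starts after Tech Overdub ends, so Tech Overdub has no further overlaps.
Soloist Take starts after Chamber Session ends, so Chamber Session has no further overlaps.
Woodwind Session starts before Soloist Take ends → Soloist Take and Woodwind Session overlap.
Tech Mixing starts after Soloist Take ends, so Soloist Take has no further overlaps.
Tech Mixing starts before Woodwind Session ends → Woodwind Session and Tech Mixing overlap.
Vocals Take starts after Woodwind Session ends.
Vocals Take starts after Tech Mixing ends.
Overlapping pairs: Soloist Take & Woodwind Session, Tech Mixing & Woodwind Session — 2 in total.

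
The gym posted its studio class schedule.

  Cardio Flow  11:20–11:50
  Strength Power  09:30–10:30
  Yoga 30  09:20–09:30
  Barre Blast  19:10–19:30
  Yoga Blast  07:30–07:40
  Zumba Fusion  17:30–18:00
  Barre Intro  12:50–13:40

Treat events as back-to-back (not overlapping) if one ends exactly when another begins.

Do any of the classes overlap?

Sorted by start: Yoga Blast, Yoga 30, Strength Power, Cardio Flow, Barre Intro, Zumba Fusion, Barre Blast.
Yoga 30 starts after Yoga Blast ends; Yoga Blast is clear from here.
Strength Power starts exactly when Yoga 30 ends (back-to-back, no overlap); Yoga 30 is clear from here.
Cardio Flow starts after Strength Power ends; Strength Power is clear from here.
Barre Intro starts after Cardio Flow ends; Cardio Flow is clear from here.
Zumba Fusion starts after Barre Intro ends; Barre Intro is clear from here.
Barre Blast starts after Zumba Fusion ends.
Every pair is clear; the schedule has no overlaps.

No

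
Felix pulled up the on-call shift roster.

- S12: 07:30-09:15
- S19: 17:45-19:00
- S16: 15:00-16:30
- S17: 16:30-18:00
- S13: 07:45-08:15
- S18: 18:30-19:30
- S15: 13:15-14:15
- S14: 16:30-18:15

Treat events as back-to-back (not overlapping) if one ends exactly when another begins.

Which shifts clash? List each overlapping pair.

S12 & S13, S14 & S17, S14 & S19, S17 & S19, S18 & S19

Sorted by start: S12, S13, S15, S16, S14, S17, S19, S18.
S13 starts before S12 ends → S12 and S13 overlap.
S15 starts after S12 ends; S12 is clear from here.
S15 starts after S13 ends; S13 is clear from here.
S16 starts after S15 ends; S15 is clear from here.
S14 starts exactly when S16 ends (back-to-back, no overlap); S16 is clear from here.
S17 starts before S14 ends → S14 and S17 overlap.
S19 starts before S14 ends → S14 and S19 overlap.
S18 starts after S14 ends.
S19 starts before S17 ends → S17 and S19 overlap.
S18 starts after S17 ends.
S18 starts before S19 ends → S19 and S18 overlap.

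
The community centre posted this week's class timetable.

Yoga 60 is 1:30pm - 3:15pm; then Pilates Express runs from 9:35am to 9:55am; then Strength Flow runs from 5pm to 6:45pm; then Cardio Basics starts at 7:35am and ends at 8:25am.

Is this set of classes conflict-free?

Yes

Sorted by start: Cardio Basics, Pilates Express, Yoga 60, Strength Flow.
Pilates Express starts after Cardio Basics ends — done with Cardio Basics.
Yoga 60 starts after Pilates Express ends — done with Pilates Express.
Strength Flow starts after Yoga 60 ends.
Every pair is clear; the schedule has no overlaps.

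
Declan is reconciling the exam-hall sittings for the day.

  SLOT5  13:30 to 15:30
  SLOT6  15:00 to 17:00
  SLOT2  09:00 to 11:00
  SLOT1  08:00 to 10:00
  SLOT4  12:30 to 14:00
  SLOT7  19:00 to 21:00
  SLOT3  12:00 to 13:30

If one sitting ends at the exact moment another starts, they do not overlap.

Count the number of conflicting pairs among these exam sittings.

Two intervals overlap when each starts before the other ends.
Sorted by start: SLOT1, SLOT2, SLOT3, SLOT4, SLOT5, SLOT6, SLOT7.
SLOT2 starts before SLOT1 ends → SLOT1 and SLOT2 overlap.
SLOT3 starts after SLOT1 ends — done with SLOT1.
SLOT3 starts after SLOT2 ends — done with SLOT2.
SLOT4 starts before SLOT3 ends → SLOT3 and SLOT4 overlap.
SLOT5 starts exactly when SLOT3 ends (back-to-back, no overlap) — done with SLOT3.
SLOT5 starts before SLOT4 ends → SLOT4 and SLOT5 overlap.
SLOT6 starts after SLOT4 ends — done with SLOT4.
SLOT6 starts before SLOT5 ends → SLOT5 and SLOT6 overlap.
SLOT7 starts after SLOT5 ends.
SLOT7 starts after SLOT6 ends.
Overlapping pairs: SLOT1 & SLOT2, SLOT3 & SLOT4, SLOT4 & SLOT5, SLOT5 & SLOT6 — 4 in total.

4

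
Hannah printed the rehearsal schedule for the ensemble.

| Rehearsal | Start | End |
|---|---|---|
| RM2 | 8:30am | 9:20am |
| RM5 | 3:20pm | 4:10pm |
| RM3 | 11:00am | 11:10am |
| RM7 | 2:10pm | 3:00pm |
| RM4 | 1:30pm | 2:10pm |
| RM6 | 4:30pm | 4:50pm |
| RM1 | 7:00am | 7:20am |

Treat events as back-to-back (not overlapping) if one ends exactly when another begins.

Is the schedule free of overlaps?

Sorted by start: RM1, RM2, RM3, RM4, RM7, RM5, RM6.
RM2 starts after RM1 ends, so nothing later overlaps RM1 either.
RM3 starts after RM2 ends, so nothing later overlaps RM2 either.
RM4 starts after RM3 ends, so nothing later overlaps RM3 either.
RM7 starts exactly when RM4 ends (back-to-back, no overlap), so nothing later overlaps RM4 either.
RM5 starts after RM7 ends, so nothing later overlaps RM7 either.
RM6 starts after RM5 ends.
Every pair is clear; the schedule has no overlaps.

Yes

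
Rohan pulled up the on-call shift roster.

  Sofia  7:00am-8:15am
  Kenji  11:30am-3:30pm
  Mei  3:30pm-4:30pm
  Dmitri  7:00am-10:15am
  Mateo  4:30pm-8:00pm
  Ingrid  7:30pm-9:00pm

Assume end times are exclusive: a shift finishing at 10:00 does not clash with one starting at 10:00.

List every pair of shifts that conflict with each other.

Two intervals overlap when each starts before the other ends.
Sorted by start: Sofia, Dmitri, Kenji, Mei, Mateo, Ingrid.
Dmitri starts before Sofia ends → Sofia and Dmitri overlap.
Kenji starts after Sofia ends — done with Sofia.
Kenji starts after Dmitri ends — done with Dmitri.
Mei starts exactly when Kenji ends (back-to-back, no overlap) — done with Kenji.
Mateo starts exactly when Mei ends (back-to-back, no overlap) — done with Mei.
Ingrid starts before Mateo ends → Mateo and Ingrid overlap.

Dmitri & Sofia, Ingrid & Mateo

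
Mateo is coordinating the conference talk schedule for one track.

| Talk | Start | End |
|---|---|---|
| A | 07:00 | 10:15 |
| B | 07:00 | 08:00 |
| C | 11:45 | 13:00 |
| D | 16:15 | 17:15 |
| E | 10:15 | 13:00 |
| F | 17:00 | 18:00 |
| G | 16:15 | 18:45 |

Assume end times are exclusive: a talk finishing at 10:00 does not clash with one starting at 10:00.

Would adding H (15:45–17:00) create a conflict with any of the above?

A: ends 10:15 at or before H starts 15:45 → clear.
B: ends 08:00 at or before H starts 15:45 → clear.
E: ends 13:00 at or before H starts 15:45 → clear.
C: ends 13:00 at or before H starts 15:45 → clear.
D: starts 16:15 before H ends 17:00, and ends 17:15 after H starts 15:45 → overlap.
G: starts 16:15 before H ends 17:00, and ends 18:45 after H starts 15:45 → overlap.
F: starts 17:00 at or after H ends 17:00 → clear.
H overlaps D, G.

Yes — it overlaps D, G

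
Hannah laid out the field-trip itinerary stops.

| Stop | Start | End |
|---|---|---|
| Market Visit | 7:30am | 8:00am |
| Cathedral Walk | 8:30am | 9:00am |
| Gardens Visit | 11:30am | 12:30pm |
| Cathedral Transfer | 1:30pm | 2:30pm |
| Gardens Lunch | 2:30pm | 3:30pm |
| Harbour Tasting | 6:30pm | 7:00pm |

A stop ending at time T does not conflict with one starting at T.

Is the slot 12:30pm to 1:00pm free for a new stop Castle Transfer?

Market Visit: ends 8:00am at or before Castle Transfer starts 12:30pm → clear.
Cathedral Walk: ends 9:00am at or before Castle Transfer starts 12:30pm → clear.
Gardens Visit: ends 12:30pm at or before Castle Transfer starts 12:30pm → clear.
Cathedral Transfer: starts 1:30pm at or after Castle Transfer ends 1:00pm → clear.
Gardens Lunch: starts 2:30pm at or after Castle Transfer ends 1:00pm → clear.
Harbour Tasting: starts 6:30pm at or after Castle Transfer ends 1:00pm → clear.

Yes — the slot is free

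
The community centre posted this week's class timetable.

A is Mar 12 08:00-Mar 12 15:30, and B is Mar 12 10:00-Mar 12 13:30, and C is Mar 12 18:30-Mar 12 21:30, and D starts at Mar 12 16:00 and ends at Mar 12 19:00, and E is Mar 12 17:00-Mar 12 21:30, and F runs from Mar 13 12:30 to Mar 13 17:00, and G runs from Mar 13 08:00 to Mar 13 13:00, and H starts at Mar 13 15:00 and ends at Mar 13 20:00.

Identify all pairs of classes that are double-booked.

Sorted by start: A, B, D, E, C, G, F, H.
B starts before A ends → A and B overlap.
D starts after A ends, so A has no further overlaps.
D starts after B ends, so B has no further overlaps.
E starts before D ends → D and E overlap.
C starts before D ends → D and C overlap.
G starts after D ends, so D has no further overlaps.
C starts before E ends → E and C overlap.
G starts after E ends, so E has no further overlaps.
G starts after C ends, so C has no further overlaps.
F starts before G ends → G and F overlap.
H starts after G ends.
H starts before F ends → F and H overlap.

A & B, C & D, C & E, D & E, F & G, F & H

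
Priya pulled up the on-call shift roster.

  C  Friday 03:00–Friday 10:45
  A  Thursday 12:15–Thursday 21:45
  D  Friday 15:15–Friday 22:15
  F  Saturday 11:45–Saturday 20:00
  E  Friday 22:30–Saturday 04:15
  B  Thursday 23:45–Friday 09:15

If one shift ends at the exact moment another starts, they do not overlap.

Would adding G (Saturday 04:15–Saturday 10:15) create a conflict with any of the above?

No — it doesn't clash with anything

A: ends Thursday 21:45 at or before G starts Saturday 04:15 → clear.
B: ends Friday 09:15 at or before G starts Saturday 04:15 → clear.
C: ends Friday 10:45 at or before G starts Saturday 04:15 → clear.
D: ends Friday 22:15 at or before G starts Saturday 04:15 → clear.
E: ends Saturday 04:15 at or before G starts Saturday 04:15 → clear.
F: starts Saturday 11:45 at or after G ends Saturday 10:15 → clear.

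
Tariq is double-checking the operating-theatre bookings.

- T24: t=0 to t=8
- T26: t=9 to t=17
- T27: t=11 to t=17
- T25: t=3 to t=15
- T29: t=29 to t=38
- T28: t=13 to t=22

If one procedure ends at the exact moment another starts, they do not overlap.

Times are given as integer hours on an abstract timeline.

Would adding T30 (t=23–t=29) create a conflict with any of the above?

T24: ends t=8 at or before T30 starts t=23 → clear.
T25: ends t=15 at or before T30 starts t=23 → clear.
T26: ends t=17 at or before T30 starts t=23 → clear.
T27: ends t=17 at or before T30 starts t=23 → clear.
T28: ends t=22 at or before T30 starts t=23 → clear.
T29: starts t=29 at or after T30 ends t=29 → clear.

No — it doesn't clash with anything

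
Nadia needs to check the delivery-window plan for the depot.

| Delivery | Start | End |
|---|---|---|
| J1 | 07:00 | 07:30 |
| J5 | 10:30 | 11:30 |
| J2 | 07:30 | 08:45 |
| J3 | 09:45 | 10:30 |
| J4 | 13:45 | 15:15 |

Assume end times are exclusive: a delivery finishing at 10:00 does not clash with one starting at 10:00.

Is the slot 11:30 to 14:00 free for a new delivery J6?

No — it overlaps J4

J1: ends 07:30 at or before J6 starts 11:30 → clear.
J2: ends 08:45 at or before J6 starts 11:30 → clear.
J3: ends 10:30 at or before J6 starts 11:30 → clear.
J5: ends 11:30 at or before J6 starts 11:30 → clear.
J4: starts 13:45 before J6 ends 14:00, and ends 15:15 after J6 starts 11:30 → overlap.
J6 overlaps J4.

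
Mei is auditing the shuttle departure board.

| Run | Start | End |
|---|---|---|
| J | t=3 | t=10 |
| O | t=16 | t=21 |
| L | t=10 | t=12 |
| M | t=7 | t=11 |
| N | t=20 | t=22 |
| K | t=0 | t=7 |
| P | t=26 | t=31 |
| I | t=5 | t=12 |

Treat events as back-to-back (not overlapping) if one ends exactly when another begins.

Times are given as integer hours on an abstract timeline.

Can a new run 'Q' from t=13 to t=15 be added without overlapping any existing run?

Yes — the slot is free

K: ends t=7 at or before Q starts t=13 → clear.
J: ends t=10 at or before Q starts t=13 → clear.
I: ends t=12 at or before Q starts t=13 → clear.
M: ends t=11 at or before Q starts t=13 → clear.
L: ends t=12 at or before Q starts t=13 → clear.
O: starts t=16 at or after Q ends t=15 → clear.
N: starts t=20 at or after Q ends t=15 → clear.
P: starts t=26 at or after Q ends t=15 → clear.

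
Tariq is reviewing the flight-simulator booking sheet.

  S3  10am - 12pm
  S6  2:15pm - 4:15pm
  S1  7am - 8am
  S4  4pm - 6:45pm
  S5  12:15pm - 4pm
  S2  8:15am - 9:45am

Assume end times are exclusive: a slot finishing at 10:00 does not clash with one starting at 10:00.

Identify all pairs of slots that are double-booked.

Sorted by start: S1, S2, S3, S5, S6, S4.
S2 starts after S1 ends; S1 is clear from here.
S3 starts after S2 ends; S2 is clear from here.
S5 starts after S3 ends; S3 is clear from here.
S6 starts before S5 ends → S5 and S6 overlap.
S4 starts exactly when S5 ends (back-to-back, no overlap).
S4 starts before S6 ends → S6 and S4 overlap.

S4 & S6, S5 & S6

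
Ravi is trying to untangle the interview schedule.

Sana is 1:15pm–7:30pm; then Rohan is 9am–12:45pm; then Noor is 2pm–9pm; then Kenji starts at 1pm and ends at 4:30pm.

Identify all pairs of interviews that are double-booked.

Sorted by start: Rohan, Kenji, Sana, Noor.
Kenji starts after Rohan ends, so Rohan has no further overlaps.
Sana starts before Kenji ends → Kenji and Sana overlap.
Noor starts before Kenji ends → Kenji and Noor overlap.
Noor starts before Sana ends → Sana and Noor overlap.

Kenji & Noor, Kenji & Sana, Noor & Sana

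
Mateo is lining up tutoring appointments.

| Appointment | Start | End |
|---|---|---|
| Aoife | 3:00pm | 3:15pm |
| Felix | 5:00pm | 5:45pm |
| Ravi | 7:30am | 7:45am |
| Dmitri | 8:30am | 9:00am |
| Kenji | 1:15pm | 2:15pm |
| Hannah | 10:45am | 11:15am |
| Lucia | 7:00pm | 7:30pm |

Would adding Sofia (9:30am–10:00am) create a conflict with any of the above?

Ravi: ends 7:45am at or before Sofia starts 9:30am → clear.
Dmitri: ends 9:00am at or before Sofia starts 9:30am → clear.
Hannah: starts 10:45am at or after Sofia ends 10:00am → clear.
Kenji: starts 1:15pm at or after Sofia ends 10:00am → clear.
Aoife: starts 3:00pm at or after Sofia ends 10:00am → clear.
Felix: starts 5:00pm at or after Sofia ends 10:00am → clear.
Lucia: starts 7:00pm at or after Sofia ends 10:00am → clear.

No — it doesn't clash with anything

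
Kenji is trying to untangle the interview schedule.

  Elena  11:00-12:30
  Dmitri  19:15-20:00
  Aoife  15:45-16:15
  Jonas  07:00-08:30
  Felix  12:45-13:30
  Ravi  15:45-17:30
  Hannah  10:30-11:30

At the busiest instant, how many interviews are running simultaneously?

Walk through starts and ends in time order (an end at T is processed before a start at T):
07:00 start Jonas → 1
08:30 end Jonas → 0
10:30 start Hannah → 1
11:00 start Elena → 2
11:30 end Hannah → 1
12:30 end Elena → 0
12:45 start Felix → 1
13:30 end Felix → 0
15:45 start Aoife → 1
15:45 start Ravi → 2
16:15 end Aoife → 1
17:30 end Ravi → 0
19:15 start Dmitri → 1
20:00 end Dmitri → 0
Peak is 2, at 11:00 (Elena, Hannah).

2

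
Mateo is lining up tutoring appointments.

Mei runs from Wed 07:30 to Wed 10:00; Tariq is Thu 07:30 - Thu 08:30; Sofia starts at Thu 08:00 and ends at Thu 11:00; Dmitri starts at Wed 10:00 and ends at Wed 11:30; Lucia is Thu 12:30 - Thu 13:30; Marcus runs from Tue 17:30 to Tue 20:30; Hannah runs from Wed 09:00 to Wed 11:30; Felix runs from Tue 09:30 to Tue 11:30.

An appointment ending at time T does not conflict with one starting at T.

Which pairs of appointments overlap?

Sorted by start: Felix, Marcus, Mei, Hannah, Dmitri, Tariq, Sofia, Lucia.
Marcus starts after Felix ends — done with Felix.
Mei starts after Marcus ends — done with Marcus.
Hannah starts before Mei ends → Mei and Hannah overlap.
Dmitri starts exactly when Mei ends (back-to-back, no overlap) — done with Mei.
Dmitri starts before Hannah ends → Hannah and Dmitri overlap.
Tariq starts after Hannah ends — done with Hannah.
Tariq starts after Dmitri ends — done with Dmitri.
Sofia starts before Tariq ends → Tariq and Sofia overlap.
Lucia starts after Tariq ends.
Lucia starts after Sofia ends.

Dmitri & Hannah, Hannah & Mei, Sofia & Tariq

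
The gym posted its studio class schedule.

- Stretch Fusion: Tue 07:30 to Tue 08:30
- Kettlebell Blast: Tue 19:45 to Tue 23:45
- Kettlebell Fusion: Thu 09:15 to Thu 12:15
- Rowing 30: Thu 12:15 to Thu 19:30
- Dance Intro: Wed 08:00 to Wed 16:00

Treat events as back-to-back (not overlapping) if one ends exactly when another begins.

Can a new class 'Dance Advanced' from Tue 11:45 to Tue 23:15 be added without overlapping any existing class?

Stretch Fusion: ends Tue 08:30 at or before Dance Advanced starts Tue 11:45 → clear.
Kettlebell Blast: starts Tue 19:45 before Dance Advanced ends Tue 23:15, and ends Tue 23:45 after Dance Advanced starts Tue 11:45 → overlap.
Dance Intro: starts Wed 08:00 at or after Dance Advanced ends Tue 23:15 → clear.
Kettlebell Fusion: starts Thu 09:15 at or after Dance Advanced ends Tue 23:15 → clear.
Rowing 30: starts Thu 12:15 at or after Dance Advanced ends Tue 23:15 → clear.
Dance Advanced overlaps Kettlebell Blast.

No — it overlaps Kettlebell Blast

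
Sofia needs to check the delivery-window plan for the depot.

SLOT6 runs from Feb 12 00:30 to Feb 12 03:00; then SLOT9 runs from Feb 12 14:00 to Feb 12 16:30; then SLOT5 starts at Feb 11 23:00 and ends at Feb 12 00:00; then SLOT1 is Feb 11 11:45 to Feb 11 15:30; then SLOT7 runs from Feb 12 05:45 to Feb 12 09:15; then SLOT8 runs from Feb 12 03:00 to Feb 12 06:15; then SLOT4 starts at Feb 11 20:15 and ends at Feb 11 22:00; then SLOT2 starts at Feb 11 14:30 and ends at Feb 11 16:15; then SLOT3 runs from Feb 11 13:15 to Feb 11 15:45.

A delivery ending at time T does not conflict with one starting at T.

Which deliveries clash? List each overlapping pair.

SLOT1 & SLOT2, SLOT1 & SLOT3, SLOT2 & SLOT3, SLOT7 & SLOT8

Sorted by start: SLOT1, SLOT3, SLOT2, SLOT4, SLOT5, SLOT6, SLOT8, SLOT7, SLOT9.
SLOT3 starts before SLOT1 ends → SLOT1 and SLOT3 overlap.
SLOT2 starts before SLOT1 ends → SLOT1 and SLOT2 overlap.
SLOT4 starts after SLOT1 ends — done with SLOT1.
SLOT2 starts before SLOT3 ends → SLOT3 and SLOT2 overlap.
SLOT4 starts after SLOT3 ends — done with SLOT3.
SLOT4 starts after SLOT2 ends — done with SLOT2.
SLOT5 starts after SLOT4 ends — done with SLOT4.
SLOT6 starts after SLOT5 ends — done with SLOT5.
SLOT8 starts exactly when SLOT6 ends (back-to-back, no overlap) — done with SLOT6.
SLOT7 starts before SLOT8 ends → SLOT8 and SLOT7 overlap.
SLOT9 starts after SLOT8 ends.
SLOT9 starts after SLOT7 ends.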